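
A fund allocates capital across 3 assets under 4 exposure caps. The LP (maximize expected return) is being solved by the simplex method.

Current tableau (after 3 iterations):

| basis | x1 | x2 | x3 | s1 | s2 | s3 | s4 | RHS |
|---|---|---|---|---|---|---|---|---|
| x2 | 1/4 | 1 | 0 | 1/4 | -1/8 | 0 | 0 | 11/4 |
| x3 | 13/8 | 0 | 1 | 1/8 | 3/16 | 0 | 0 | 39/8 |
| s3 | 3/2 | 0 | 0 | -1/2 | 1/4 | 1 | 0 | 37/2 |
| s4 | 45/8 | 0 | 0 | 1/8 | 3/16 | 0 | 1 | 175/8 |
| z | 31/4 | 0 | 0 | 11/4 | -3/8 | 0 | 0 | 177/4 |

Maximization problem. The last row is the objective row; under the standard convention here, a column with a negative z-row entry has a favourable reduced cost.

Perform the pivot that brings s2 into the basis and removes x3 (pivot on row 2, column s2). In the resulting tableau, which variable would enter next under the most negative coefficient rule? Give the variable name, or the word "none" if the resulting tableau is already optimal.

none

Pivot element 3/16. New z-row = old z-row − (-3/8)·(row 2/(3/16)).
Updated z-row coefficients: x1: 11, x2: 0, x3: 2, s1: 3, s2: 0, s3: 0, s4: 0.
No coefficient is strictly negative; the tableau after this pivot is optimal.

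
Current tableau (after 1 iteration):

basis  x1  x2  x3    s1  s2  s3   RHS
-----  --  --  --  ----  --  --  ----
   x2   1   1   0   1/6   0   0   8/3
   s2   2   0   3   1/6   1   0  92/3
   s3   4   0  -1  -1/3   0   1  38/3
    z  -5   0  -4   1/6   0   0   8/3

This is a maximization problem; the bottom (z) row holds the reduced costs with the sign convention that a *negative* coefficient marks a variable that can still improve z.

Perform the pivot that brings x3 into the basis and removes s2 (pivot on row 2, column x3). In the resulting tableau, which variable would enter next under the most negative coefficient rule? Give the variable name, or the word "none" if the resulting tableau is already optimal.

Pivot element 3. New z-row = old z-row − (-4)·(row 2/3).
Updated z-row coefficients: x1: -7/3, x2: 0, x3: 0, s1: 7/18, s2: 4/3, s3: 0.
The most negative is -7/3 in column x1, so x1 would enter next.

x1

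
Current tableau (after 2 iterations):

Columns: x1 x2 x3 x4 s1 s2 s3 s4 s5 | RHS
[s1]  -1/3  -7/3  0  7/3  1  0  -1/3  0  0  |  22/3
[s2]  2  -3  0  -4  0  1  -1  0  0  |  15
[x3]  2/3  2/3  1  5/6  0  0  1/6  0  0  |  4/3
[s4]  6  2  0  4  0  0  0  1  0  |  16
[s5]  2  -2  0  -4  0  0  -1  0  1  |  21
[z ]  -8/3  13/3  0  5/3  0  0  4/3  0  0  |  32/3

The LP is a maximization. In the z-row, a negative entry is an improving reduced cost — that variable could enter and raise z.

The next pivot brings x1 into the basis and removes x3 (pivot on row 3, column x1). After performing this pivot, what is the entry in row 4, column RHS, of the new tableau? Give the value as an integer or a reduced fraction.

Pivot element is row 3, column x1: 2/3.
Normalize row 3: new (row 3, RHS) = (4/3)/(2/3) = 2.
row 4 ← row 4 − 6·(new row 3): 16 − 6·2 = 4.

4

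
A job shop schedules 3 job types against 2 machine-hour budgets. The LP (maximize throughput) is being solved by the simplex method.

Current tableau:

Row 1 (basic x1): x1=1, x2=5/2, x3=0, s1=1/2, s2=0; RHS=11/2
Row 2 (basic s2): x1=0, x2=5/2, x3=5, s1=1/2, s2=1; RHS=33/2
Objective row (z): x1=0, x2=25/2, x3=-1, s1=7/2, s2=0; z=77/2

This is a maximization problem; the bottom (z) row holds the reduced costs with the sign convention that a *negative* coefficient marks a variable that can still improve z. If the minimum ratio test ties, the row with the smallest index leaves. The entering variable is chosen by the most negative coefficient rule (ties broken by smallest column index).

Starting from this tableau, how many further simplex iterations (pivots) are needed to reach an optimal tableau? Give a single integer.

pivot: x3 in, s2 out → z = 209/5
No improving column remains; optimal.

1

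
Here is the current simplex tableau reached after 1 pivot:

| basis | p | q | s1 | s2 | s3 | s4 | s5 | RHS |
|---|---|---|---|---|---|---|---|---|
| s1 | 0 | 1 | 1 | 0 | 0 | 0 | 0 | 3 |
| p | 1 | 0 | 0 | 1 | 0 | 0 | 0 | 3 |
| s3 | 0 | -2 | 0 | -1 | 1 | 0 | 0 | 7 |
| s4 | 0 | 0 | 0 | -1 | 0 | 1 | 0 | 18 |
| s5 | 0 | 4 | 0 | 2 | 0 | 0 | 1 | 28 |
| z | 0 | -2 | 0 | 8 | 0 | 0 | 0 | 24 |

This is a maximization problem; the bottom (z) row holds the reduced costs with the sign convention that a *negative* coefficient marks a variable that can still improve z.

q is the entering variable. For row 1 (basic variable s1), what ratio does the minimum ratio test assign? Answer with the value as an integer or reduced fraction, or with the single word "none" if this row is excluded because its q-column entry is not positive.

3

Ratio = RHS / (q entry) = 3 / 1 = 3.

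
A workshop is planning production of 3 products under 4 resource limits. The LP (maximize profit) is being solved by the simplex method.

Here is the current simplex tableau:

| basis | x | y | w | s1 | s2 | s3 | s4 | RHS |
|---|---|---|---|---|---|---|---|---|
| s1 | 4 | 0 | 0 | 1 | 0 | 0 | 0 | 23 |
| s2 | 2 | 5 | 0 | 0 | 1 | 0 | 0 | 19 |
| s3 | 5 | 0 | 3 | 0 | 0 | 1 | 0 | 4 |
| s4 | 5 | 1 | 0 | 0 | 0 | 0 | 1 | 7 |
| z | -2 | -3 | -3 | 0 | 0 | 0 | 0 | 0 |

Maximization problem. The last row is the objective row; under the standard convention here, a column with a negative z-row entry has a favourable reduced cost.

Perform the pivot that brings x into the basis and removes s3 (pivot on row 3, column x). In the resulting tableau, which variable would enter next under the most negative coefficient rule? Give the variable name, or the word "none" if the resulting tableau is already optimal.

Pivot element 5. New z-row = old z-row − (-2)·(row 3/5).
Updated z-row coefficients: x: 0, y: -3, w: -9/5, s1: 0, s2: 0, s3: 2/5, s4: 0.
The most negative is -3 in column y, so y would enter next.

y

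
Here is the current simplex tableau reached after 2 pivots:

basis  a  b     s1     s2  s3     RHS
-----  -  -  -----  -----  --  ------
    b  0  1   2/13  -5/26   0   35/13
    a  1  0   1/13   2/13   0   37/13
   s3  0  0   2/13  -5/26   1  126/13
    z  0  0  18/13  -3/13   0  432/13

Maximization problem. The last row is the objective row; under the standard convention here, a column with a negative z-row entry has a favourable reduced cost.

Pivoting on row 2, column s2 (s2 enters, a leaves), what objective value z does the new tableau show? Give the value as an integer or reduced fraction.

75/2

Minimum ratio for s2: (37/13)/(2/13) = 37/2.
z changes by −(z-row coeff of s2)·ratio = −(-3/13)·(37/2) = 111/26.
New z = 432/13 + (111/26) = 75/2.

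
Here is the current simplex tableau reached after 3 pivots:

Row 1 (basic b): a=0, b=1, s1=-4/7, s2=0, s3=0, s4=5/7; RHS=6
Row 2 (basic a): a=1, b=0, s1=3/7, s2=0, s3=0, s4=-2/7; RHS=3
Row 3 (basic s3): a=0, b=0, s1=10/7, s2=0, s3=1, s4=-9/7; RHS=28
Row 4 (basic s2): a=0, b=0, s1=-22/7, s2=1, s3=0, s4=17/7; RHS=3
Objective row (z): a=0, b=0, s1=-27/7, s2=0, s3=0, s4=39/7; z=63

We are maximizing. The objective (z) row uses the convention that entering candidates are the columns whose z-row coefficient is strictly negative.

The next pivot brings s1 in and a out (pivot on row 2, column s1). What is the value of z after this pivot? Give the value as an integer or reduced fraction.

Minimum ratio for s1: 3/(3/7) = 7.
z changes by −(z-row coeff of s1)·ratio = −(-27/7)·7 = 27.
New z = 63 + 27 = 90.

90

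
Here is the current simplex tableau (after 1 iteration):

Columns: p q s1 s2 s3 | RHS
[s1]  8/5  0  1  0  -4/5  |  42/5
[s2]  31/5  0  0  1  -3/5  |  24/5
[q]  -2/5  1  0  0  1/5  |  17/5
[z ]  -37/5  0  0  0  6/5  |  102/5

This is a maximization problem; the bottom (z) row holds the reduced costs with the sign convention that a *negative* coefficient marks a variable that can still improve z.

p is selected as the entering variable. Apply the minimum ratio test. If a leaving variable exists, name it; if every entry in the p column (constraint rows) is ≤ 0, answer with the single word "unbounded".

s2

Ratios: row 1 (s1): (42/5)/(8/5) = 21/4; row 2 (s2): (24/5)/(31/5) = 24/31; row 3 (q): entry -2/5 ≤ 0, skip.
Minimum ratio is in the s2 row, so s2 leaves.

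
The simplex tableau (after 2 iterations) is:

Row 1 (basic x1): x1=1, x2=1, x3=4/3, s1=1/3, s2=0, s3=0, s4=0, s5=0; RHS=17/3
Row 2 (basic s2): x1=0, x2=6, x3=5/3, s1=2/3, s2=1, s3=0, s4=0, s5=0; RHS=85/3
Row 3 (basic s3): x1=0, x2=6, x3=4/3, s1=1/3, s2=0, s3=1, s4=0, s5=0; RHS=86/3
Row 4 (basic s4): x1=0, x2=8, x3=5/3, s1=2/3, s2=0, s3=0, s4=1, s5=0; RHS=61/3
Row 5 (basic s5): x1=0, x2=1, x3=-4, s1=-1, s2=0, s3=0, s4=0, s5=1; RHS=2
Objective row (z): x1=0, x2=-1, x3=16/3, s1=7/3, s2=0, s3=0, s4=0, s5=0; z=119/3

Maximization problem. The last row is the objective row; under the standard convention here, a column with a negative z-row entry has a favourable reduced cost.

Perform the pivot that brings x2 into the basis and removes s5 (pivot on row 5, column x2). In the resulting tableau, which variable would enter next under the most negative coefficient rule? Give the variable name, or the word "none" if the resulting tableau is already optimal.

Pivot element 1. New z-row = old z-row − (-1)·(row 5/1).
Updated z-row coefficients: x1: 0, x2: 0, x3: 4/3, s1: 4/3, s2: 0, s3: 0, s4: 0, s5: 1.
No coefficient is strictly negative; the tableau after this pivot is optimal.

none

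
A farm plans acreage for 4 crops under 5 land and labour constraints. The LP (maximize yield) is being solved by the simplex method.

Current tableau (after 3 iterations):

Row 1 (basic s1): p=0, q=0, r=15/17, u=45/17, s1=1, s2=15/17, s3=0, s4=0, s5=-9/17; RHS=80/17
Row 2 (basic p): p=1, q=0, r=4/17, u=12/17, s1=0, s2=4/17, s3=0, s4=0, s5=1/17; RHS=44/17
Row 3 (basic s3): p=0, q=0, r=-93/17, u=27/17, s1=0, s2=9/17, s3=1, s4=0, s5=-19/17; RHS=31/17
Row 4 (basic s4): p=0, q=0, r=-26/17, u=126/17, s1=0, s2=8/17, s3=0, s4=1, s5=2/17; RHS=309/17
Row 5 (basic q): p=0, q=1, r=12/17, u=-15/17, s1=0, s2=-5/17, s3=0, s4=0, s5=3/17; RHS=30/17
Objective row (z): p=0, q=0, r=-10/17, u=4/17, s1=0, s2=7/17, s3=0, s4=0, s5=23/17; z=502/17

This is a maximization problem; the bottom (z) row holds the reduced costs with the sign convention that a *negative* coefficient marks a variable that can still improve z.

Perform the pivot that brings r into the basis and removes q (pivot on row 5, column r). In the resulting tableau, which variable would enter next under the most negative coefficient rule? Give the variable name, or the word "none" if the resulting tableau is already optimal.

Pivot element 12/17. New z-row = old z-row − (-10/17)·(row 5/(12/17)).
Updated z-row coefficients: p: 0, q: 5/6, r: 0, u: -1/2, s1: 0, s2: 1/6, s3: 0, s4: 0, s5: 3/2.
The most negative is -1/2 in column u, so u would enter next.

u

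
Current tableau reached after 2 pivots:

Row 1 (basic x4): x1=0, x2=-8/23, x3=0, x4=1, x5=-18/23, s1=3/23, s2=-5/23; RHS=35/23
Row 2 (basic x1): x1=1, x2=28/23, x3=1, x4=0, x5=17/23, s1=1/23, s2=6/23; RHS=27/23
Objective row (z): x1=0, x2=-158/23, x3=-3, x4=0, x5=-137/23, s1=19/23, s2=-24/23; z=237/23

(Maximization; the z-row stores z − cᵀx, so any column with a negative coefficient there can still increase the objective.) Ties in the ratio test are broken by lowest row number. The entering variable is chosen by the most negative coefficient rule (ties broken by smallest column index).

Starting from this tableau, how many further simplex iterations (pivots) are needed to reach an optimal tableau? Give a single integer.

pivot: x2 in, x1 out → z = 237/14
pivot: x5 in, x2 out → z = 336/17
No improving column remains; optimal.

2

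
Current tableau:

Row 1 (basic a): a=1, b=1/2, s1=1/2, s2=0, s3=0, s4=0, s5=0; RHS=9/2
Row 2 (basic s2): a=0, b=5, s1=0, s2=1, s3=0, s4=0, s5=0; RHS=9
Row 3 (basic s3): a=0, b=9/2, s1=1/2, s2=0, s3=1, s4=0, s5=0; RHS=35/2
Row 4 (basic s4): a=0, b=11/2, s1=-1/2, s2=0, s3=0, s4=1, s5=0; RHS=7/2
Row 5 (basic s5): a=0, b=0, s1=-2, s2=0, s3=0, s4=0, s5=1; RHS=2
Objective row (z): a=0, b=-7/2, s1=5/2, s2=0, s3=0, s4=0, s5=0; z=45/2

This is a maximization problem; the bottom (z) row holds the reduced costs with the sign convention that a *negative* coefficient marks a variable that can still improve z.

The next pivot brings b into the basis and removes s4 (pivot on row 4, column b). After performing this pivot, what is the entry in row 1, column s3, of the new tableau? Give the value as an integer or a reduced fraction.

Pivot element is row 4, column b: 11/2.
Normalize row 4: new (row 4, s3) = 0/(11/2) = 0.
row 1 ← row 1 − (1/2)·(new row 4): 0 − (1/2)·0 = 0.

0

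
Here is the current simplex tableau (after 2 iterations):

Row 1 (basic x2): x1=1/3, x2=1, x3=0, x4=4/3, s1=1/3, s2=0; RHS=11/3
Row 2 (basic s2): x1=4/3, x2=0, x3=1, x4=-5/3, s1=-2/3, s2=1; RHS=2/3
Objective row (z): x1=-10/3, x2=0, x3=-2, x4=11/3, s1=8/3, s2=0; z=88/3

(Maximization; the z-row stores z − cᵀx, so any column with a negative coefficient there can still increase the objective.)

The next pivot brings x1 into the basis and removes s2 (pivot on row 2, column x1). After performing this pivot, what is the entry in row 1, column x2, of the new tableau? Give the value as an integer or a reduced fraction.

Pivot element is row 2, column x1: 4/3.
Normalize row 2: new (row 2, x2) = 0/(4/3) = 0.
row 1 ← row 1 − (1/3)·(new row 2): 1 − (1/3)·0 = 1.

1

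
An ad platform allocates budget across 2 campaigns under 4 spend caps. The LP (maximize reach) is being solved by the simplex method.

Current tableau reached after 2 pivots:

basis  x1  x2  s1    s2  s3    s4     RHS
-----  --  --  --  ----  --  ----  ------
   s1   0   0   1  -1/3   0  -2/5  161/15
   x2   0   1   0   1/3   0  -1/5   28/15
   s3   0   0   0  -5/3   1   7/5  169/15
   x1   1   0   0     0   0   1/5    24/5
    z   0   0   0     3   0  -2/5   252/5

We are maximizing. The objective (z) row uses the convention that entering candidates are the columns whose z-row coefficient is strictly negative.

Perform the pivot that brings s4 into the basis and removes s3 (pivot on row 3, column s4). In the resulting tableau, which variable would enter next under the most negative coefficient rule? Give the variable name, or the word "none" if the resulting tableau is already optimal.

none

Pivot element 7/5. New z-row = old z-row − (-2/5)·(row 3/(7/5)).
Updated z-row coefficients: x1: 0, x2: 0, s1: 0, s2: 53/21, s3: 2/7, s4: 0.
No coefficient is strictly negative; the tableau after this pivot is optimal.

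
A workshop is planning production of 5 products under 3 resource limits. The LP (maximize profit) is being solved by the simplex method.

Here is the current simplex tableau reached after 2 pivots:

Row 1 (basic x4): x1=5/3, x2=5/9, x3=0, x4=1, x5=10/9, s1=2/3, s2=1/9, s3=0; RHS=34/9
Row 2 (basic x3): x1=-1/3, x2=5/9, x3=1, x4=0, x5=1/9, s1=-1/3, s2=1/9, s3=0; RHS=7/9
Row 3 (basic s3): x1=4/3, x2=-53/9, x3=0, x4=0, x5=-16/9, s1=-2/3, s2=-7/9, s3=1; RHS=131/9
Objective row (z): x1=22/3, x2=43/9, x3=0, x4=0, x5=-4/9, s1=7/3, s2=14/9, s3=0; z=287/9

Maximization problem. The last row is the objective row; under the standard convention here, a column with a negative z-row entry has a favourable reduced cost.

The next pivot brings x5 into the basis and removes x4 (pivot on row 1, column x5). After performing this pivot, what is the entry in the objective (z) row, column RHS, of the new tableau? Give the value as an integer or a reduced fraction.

Pivot element is row 1, column x5: 10/9.
Normalize row 1: new (row 1, RHS) = (34/9)/(10/9) = 17/5.
z-row ← z-row − (-4/9)·(new row 1): 287/9 − (-4/9)·(17/5) = 167/5.

167/5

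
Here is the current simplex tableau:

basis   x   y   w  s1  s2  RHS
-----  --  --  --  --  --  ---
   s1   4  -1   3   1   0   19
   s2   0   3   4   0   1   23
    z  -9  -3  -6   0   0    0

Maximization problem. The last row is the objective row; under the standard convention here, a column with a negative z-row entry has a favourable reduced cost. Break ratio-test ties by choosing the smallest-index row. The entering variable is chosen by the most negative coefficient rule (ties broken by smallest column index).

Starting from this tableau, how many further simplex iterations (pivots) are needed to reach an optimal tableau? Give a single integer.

pivot: x in, s1 out → z = 171/4
pivot: y in, s2 out → z = 83
No improving column remains; optimal.

2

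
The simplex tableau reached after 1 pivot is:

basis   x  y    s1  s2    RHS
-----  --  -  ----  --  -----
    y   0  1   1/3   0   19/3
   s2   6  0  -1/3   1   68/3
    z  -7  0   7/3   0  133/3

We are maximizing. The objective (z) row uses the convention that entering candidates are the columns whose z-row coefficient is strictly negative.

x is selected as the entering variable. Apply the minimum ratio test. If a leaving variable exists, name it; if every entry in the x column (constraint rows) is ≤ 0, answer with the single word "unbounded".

s2

Ratios: row 1 (y): entry 0 ≤ 0, skip; row 2 (s2): (68/3)/6 = 34/9.
Minimum ratio is in the s2 row, so s2 leaves.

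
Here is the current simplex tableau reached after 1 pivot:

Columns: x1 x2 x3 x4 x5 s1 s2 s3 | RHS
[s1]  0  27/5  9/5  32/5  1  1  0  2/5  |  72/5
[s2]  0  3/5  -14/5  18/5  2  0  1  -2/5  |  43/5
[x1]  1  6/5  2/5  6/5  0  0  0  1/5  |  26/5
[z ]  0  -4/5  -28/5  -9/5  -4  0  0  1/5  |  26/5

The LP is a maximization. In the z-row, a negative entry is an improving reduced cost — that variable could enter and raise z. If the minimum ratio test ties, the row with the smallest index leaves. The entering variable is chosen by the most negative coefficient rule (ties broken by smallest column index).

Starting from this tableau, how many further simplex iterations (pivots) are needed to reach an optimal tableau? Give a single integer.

2

pivot: x3 in, s1 out → z = 50
pivot: x5 in, s2 out → z = 231/4
No improving column remains; optimal.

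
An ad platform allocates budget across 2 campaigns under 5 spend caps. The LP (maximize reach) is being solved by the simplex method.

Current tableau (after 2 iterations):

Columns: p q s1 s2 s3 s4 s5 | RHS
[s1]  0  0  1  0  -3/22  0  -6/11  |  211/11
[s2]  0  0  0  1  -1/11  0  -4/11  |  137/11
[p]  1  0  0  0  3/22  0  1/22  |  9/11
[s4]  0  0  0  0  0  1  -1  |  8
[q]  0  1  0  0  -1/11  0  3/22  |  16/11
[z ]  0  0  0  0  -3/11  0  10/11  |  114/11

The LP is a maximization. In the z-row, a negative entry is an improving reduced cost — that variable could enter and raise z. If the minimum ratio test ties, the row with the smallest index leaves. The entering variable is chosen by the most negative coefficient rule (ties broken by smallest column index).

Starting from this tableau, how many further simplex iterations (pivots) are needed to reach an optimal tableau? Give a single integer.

1

pivot: s3 in, p out → z = 12
No improving column remains; optimal.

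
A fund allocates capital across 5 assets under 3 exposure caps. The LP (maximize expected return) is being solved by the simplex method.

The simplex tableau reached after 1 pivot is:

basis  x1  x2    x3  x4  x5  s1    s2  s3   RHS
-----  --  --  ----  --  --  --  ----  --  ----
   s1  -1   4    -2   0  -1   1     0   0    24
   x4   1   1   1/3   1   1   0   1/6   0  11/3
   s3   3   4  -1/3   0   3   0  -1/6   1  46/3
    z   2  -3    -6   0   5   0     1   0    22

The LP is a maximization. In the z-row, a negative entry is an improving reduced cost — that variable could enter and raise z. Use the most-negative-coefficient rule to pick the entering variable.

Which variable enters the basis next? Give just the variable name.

Objective-row coefficients: x1: 2, x2: -3, x3: -6, x4: 0, x5: 5, s1: 0, s2: 1, s3: 0.
The most negative is -6 in column x3, so x3 enters.

x3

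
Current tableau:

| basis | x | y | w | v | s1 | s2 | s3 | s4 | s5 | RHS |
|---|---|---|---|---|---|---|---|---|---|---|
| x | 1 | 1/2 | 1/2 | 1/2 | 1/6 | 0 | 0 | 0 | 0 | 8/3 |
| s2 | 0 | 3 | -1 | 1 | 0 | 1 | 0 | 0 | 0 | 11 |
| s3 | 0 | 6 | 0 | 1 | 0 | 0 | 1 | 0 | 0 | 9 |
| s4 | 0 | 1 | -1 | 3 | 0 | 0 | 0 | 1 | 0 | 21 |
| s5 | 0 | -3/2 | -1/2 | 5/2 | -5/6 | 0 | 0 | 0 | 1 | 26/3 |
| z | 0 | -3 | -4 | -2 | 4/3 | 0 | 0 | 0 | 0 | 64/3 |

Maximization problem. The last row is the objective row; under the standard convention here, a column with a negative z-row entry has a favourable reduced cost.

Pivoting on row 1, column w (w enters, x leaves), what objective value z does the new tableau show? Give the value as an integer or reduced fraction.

Minimum ratio for w: (8/3)/(1/2) = 16/3.
z changes by −(z-row coeff of w)·ratio = −(-4)·(16/3) = 64/3.
New z = 64/3 + (64/3) = 128/3.

128/3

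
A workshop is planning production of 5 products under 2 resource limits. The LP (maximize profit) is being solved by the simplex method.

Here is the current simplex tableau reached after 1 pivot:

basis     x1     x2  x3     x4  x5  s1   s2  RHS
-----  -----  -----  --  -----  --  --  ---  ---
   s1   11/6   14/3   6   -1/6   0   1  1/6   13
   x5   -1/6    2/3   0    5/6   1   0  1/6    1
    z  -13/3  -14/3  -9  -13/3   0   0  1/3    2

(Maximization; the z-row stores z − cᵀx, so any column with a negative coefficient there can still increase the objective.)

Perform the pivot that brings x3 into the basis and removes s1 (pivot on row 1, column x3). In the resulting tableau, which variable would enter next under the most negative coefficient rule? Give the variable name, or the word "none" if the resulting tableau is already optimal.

x4

Pivot element 6. New z-row = old z-row − (-9)·(row 1/6).
Updated z-row coefficients: x1: -19/12, x2: 7/3, x3: 0, x4: -55/12, x5: 0, s1: 3/2, s2: 7/12.
The most negative is -55/12 in column x4, so x4 would enter next.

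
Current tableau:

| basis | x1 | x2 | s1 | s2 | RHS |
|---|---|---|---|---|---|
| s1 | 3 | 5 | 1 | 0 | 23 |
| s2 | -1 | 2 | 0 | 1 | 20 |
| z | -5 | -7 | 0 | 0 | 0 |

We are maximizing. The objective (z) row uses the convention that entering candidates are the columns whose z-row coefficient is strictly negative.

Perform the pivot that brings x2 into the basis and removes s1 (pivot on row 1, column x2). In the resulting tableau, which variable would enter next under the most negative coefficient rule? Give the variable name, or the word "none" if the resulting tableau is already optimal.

x1

Pivot element 5. New z-row = old z-row − (-7)·(row 1/5).
Updated z-row coefficients: x1: -4/5, x2: 0, s1: 7/5, s2: 0.
The most negative is -4/5 in column x1, so x1 would enter next.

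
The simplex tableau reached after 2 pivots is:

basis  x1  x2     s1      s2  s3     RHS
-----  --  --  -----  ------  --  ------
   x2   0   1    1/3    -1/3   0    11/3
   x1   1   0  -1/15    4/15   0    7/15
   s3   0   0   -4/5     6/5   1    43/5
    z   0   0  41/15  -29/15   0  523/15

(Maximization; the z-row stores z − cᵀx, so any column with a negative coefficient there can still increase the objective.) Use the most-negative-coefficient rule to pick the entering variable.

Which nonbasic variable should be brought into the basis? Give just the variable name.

Objective-row coefficients: x1: 0, x2: 0, s1: 41/15, s2: -29/15, s3: 0.
The most negative is -29/15 in column s2, so s2 enters.

s2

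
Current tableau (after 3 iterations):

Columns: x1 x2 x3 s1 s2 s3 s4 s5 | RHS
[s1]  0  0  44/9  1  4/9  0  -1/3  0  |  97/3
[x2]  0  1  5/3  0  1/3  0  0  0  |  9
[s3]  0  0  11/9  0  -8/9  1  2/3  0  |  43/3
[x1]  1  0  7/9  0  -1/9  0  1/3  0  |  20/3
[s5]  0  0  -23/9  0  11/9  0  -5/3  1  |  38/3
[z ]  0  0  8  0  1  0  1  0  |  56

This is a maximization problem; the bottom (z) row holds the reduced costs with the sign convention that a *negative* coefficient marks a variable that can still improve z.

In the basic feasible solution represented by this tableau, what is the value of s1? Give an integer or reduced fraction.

97/3

s1 is basic (row 1); its value is the RHS of that row: 97/3.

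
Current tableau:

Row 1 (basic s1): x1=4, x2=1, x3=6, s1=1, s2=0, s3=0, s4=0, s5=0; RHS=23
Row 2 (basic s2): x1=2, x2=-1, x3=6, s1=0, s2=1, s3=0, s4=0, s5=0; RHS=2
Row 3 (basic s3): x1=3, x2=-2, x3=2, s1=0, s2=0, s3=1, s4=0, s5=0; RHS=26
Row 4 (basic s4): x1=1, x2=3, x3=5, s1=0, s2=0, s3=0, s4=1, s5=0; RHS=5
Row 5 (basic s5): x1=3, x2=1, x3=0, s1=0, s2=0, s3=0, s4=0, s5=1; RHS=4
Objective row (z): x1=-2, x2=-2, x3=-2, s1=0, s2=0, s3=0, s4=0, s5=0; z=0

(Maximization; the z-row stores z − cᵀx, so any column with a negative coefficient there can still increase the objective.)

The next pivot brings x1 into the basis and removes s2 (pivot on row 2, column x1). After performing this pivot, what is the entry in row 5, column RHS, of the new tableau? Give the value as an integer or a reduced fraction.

1

Pivot element is row 2, column x1: 2.
Normalize row 2: new (row 2, RHS) = 2/2 = 1.
row 5 ← row 5 − 3·(new row 2): 4 − 3·1 = 1.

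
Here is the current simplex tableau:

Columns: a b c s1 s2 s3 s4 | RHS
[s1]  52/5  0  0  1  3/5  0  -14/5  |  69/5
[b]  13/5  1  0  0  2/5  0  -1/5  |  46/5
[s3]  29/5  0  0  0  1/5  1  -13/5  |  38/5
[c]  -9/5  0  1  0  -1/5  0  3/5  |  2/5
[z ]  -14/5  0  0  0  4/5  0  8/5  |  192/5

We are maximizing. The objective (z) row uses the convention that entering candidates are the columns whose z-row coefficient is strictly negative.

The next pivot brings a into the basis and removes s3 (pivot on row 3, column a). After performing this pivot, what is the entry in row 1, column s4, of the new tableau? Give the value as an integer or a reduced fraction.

54/29

Pivot element is row 3, column a: 29/5.
Normalize row 3: new (row 3, s4) = (-13/5)/(29/5) = -13/29.
row 1 ← row 1 − (52/5)·(new row 3): -14/5 − (52/5)·(-13/29) = 54/29.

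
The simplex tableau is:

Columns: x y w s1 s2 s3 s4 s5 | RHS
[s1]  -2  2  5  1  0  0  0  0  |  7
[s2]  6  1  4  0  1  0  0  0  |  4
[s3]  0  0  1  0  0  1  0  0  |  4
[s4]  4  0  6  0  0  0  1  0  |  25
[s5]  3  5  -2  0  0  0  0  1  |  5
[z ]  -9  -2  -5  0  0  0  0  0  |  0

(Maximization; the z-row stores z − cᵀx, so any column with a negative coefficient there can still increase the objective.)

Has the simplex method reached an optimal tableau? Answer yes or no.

Column x has objective-row coefficient -9, which is negative; an improving pivot exists, so not yet optimal.

no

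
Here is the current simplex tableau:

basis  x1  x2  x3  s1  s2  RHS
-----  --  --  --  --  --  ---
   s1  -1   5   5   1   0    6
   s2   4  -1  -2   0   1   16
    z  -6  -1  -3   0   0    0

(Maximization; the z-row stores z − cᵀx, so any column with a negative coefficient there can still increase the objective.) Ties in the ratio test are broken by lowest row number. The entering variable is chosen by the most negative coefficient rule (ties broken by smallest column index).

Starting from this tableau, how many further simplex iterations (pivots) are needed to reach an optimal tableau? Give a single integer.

pivot: x1 in, s2 out → z = 24
pivot: x3 in, s1 out → z = 112/3
No improving column remains; optimal.

2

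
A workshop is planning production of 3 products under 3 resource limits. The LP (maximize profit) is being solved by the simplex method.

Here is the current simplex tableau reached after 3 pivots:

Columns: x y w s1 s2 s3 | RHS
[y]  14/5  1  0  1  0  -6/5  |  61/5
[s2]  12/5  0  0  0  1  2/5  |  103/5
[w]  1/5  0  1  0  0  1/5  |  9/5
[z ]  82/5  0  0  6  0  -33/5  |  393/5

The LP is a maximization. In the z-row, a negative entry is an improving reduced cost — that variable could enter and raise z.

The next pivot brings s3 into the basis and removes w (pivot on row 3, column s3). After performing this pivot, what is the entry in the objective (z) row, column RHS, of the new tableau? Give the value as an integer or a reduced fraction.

Pivot element is row 3, column s3: 1/5.
Normalize row 3: new (row 3, RHS) = (9/5)/(1/5) = 9.
z-row ← z-row − (-33/5)·(new row 3): 393/5 − (-33/5)·9 = 138.

138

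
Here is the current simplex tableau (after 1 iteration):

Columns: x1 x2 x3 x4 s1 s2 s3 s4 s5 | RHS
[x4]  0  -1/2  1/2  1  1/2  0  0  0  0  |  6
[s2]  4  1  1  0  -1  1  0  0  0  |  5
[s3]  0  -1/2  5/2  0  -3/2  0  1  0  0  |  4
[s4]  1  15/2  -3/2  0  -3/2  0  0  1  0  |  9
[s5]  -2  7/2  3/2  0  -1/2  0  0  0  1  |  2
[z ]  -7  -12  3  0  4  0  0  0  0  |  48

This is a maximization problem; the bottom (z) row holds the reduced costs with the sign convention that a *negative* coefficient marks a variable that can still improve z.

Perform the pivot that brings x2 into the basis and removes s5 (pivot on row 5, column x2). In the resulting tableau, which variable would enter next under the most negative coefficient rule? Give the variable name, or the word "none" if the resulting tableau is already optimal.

x1

Pivot element 7/2. New z-row = old z-row − (-12)·(row 5/(7/2)).
Updated z-row coefficients: x1: -97/7, x2: 0, x3: 57/7, x4: 0, s1: 16/7, s2: 0, s3: 0, s4: 0, s5: 24/7.
The most negative is -97/7 in column x1, so x1 would enter next.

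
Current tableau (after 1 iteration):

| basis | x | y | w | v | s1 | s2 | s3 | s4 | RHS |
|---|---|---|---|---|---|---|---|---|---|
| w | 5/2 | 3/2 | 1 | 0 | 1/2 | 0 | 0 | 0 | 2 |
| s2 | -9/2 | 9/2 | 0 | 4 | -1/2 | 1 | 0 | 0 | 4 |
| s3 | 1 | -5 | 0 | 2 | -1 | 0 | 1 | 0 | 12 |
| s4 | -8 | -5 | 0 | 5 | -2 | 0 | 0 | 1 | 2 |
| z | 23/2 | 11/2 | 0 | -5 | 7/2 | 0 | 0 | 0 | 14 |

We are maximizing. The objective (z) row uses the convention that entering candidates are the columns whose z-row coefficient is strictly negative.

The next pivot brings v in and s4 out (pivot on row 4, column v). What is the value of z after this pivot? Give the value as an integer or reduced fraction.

16

Minimum ratio for v: 2/5 = 2/5.
z changes by −(z-row coeff of v)·ratio = −(-5)·(2/5) = 2.
New z = 14 + 2 = 16.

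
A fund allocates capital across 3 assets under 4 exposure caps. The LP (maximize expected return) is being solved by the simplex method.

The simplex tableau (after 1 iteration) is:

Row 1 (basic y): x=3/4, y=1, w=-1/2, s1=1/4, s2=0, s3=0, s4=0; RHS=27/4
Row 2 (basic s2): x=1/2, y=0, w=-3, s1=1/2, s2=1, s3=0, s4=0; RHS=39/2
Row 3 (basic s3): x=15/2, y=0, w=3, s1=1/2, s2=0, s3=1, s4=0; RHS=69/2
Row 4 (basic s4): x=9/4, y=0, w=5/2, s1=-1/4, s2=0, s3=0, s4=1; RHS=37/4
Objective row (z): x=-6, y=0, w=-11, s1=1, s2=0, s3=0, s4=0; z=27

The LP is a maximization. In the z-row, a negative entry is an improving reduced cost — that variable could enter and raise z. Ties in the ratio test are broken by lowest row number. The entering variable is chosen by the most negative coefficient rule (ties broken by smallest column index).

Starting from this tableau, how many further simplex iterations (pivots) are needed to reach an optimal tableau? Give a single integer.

2

pivot: w in, s4 out → z = 677/10
pivot: s1 in, s3 out → z = 565/8
No improving column remains; optimal.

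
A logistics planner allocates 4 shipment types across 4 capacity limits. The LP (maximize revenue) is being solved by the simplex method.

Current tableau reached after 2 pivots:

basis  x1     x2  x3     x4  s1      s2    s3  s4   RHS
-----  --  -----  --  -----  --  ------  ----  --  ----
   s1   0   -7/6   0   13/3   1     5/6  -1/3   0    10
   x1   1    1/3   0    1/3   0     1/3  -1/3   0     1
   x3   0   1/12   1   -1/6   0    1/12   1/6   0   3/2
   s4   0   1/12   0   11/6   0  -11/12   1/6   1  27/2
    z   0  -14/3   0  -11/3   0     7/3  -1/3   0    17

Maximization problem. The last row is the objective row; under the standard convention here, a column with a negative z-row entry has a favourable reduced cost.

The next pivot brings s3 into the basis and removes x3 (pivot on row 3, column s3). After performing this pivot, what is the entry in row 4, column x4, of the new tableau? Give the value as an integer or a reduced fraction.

Pivot element is row 3, column s3: 1/6.
Normalize row 3: new (row 3, x4) = (-1/6)/(1/6) = -1.
row 4 ← row 4 − (1/6)·(new row 3): 11/6 − (1/6)·(-1) = 2.

2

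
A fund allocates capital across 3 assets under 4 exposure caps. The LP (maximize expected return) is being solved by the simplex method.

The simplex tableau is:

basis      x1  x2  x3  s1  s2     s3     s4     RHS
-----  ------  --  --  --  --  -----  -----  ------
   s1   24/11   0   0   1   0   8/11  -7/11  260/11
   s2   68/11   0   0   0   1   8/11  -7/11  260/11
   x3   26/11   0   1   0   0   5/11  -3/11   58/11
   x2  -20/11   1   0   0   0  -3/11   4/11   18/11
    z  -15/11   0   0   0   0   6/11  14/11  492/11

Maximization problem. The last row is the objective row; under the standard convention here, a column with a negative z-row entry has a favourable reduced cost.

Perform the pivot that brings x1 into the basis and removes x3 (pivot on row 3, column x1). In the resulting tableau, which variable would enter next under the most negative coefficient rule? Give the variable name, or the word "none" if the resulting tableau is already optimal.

Pivot element 26/11. New z-row = old z-row − (-15/11)·(row 3/(26/11)).
Updated z-row coefficients: x1: 0, x2: 0, x3: 15/26, s1: 0, s2: 0, s3: 21/26, s4: 29/26.
No coefficient is strictly negative; the tableau after this pivot is optimal.

none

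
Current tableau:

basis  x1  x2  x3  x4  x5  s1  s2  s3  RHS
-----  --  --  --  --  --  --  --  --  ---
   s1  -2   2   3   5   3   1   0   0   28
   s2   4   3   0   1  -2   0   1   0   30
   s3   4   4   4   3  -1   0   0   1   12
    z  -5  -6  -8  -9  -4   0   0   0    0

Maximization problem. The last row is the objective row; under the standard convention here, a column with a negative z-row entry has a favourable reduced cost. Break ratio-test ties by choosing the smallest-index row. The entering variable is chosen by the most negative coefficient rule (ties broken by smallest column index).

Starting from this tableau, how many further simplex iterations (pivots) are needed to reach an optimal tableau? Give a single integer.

3

pivot: x4 in, s3 out → z = 36
pivot: x5 in, s1 out → z = 48
pivot: x1 in, x4 out → z = 432/5
No improving column remains; optimal.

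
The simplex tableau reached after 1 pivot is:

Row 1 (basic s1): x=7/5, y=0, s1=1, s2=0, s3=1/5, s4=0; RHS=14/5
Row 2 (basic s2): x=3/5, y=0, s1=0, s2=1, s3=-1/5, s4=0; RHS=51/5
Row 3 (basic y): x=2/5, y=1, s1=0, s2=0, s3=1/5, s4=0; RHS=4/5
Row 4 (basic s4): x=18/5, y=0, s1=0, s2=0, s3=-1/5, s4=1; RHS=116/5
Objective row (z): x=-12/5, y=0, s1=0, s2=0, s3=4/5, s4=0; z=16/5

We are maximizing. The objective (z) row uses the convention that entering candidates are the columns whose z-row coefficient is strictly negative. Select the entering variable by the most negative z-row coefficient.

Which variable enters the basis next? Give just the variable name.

x

Objective-row coefficients: x: -12/5, y: 0, s1: 0, s2: 0, s3: 4/5, s4: 0.
The most negative is -12/5 in column x, so x enters.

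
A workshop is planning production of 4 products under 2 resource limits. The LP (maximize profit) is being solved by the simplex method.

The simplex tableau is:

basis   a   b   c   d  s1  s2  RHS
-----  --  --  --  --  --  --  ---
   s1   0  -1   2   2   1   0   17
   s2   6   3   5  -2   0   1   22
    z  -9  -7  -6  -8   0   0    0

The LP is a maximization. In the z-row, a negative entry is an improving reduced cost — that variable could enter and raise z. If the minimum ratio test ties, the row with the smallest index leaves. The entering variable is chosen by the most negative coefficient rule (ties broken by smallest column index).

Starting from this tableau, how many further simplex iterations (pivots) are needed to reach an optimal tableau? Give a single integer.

3

pivot: a in, s2 out → z = 33
pivot: d in, s1 out → z = 253/2
pivot: b in, a out → z = 565/2
No improving column remains; optimal.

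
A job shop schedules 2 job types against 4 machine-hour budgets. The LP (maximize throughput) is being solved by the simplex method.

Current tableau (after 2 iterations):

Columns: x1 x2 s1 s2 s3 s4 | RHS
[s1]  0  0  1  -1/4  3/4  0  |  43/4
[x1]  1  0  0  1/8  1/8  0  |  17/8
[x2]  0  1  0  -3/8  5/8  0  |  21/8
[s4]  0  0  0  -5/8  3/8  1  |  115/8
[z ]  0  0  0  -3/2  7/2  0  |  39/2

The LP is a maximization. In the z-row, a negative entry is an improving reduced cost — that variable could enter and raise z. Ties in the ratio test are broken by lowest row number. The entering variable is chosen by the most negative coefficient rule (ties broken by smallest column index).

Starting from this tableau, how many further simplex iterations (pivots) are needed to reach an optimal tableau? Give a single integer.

pivot: s2 in, x1 out → z = 45
No improving column remains; optimal.

1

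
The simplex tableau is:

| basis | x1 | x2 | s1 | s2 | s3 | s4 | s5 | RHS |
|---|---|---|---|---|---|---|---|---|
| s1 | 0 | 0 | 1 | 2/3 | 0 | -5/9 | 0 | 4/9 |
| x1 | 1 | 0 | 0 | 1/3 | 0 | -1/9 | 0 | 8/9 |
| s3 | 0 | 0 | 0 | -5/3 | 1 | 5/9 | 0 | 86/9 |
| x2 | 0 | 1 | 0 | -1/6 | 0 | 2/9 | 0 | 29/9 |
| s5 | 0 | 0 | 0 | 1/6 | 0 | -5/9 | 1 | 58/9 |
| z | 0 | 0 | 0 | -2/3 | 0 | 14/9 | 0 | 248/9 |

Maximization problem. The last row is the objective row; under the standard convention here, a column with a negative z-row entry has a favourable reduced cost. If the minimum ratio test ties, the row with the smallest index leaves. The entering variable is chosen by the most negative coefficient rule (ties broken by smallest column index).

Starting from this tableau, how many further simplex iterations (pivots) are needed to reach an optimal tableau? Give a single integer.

pivot: s2 in, s1 out → z = 28
No improving column remains; optimal.

1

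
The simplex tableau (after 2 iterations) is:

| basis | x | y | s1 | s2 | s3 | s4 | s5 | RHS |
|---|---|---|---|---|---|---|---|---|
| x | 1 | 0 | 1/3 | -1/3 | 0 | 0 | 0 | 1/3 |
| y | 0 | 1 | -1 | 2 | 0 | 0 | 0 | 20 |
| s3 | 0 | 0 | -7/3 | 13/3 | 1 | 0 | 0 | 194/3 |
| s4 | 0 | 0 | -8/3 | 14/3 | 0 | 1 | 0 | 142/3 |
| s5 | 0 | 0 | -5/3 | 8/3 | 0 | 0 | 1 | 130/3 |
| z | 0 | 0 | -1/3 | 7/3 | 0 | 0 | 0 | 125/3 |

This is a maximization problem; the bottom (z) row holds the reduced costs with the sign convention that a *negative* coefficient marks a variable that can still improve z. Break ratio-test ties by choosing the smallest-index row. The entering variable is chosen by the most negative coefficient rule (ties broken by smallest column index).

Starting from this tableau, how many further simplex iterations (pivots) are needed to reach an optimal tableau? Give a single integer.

1

pivot: s1 in, x out → z = 42
No improving column remains; optimal.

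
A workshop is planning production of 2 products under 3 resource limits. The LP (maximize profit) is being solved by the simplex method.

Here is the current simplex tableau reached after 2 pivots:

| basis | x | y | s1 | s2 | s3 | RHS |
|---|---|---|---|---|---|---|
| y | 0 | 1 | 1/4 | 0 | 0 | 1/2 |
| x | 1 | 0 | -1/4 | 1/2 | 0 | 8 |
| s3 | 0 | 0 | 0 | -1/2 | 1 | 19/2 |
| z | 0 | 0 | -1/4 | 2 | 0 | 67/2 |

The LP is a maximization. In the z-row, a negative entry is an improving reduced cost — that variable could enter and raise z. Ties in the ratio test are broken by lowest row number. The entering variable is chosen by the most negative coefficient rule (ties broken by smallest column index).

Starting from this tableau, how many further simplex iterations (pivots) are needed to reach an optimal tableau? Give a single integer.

pivot: s1 in, y out → z = 34
No improving column remains; optimal.

1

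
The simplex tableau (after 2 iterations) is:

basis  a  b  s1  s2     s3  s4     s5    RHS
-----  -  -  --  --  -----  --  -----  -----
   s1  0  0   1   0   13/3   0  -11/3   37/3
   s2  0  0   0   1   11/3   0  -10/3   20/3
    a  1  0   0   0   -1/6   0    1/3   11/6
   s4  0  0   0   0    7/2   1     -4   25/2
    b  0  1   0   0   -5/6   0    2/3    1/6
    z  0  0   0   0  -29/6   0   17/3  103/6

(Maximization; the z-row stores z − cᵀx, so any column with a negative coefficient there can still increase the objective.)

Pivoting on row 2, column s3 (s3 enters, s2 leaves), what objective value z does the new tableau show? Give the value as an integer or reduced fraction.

Minimum ratio for s3: (20/3)/(11/3) = 20/11.
z changes by −(z-row coeff of s3)·ratio = −(-29/6)·(20/11) = 290/33.
New z = 103/6 + (290/33) = 571/22.

571/22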